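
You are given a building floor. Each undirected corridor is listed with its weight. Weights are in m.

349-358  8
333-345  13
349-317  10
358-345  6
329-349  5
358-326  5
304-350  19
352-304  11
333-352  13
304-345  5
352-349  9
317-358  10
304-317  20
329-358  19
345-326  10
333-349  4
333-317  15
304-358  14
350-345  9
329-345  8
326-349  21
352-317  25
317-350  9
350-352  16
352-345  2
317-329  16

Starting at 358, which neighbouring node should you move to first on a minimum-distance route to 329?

Compare a few routes:
358 → 349 → 329: 8+5 = 13
358 → 329: 19 = 19
358 → 345 → 329: 6+8 = 14
Cheapest is 358 → 349 → 329 at 13 m.
So from 358 the first move is to 349.

349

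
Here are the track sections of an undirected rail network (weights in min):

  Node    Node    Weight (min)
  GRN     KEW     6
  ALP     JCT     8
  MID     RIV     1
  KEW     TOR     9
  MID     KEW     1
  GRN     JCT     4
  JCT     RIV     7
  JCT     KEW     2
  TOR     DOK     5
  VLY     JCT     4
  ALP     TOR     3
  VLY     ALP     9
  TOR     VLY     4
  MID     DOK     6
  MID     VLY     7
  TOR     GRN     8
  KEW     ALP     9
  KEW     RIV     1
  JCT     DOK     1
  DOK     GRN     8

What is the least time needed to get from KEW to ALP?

Candidate routes:
KEW - JCT - ALP: 2+8 = 10
KEW - ALP: 9 = 9
Cheapest is KEW - ALP at 9 min.

9 min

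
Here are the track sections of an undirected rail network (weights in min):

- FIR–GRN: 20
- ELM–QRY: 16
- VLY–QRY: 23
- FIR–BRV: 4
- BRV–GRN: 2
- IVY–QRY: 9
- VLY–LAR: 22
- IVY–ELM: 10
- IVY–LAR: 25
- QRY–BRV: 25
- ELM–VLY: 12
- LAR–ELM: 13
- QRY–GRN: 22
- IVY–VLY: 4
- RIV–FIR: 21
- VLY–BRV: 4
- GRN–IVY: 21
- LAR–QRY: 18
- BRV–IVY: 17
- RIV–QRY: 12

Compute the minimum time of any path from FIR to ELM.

Compare a few routes:
FIR → BRV → VLY → IVY → ELM: 4+4+4+10 = 22
FIR → BRV → VLY → ELM: 4+4+12 = 20
FIR → BRV → VLY → IVY → QRY → ELM: 4+4+4+9+16 = 37
FIR → BRV → IVY → ELM: 4+17+10 = 31
The minimum is 20 min via FIR → BRV → VLY → ELM.

20 min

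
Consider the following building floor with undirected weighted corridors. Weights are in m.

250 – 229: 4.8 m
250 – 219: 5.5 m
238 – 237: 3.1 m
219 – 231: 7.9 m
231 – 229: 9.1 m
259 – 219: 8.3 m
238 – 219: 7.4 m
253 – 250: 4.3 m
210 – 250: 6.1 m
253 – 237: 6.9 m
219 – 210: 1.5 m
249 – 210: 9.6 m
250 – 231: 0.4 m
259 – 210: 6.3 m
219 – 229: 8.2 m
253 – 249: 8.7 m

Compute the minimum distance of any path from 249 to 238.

Candidate routes:
249–210–219–238: 9.6+1.5+7.4 = 18.5
249–253–237–238: 8.7+6.9+3.1 = 18.7
The minimum is 18.5 m via 249–210–219–238.

18.5 m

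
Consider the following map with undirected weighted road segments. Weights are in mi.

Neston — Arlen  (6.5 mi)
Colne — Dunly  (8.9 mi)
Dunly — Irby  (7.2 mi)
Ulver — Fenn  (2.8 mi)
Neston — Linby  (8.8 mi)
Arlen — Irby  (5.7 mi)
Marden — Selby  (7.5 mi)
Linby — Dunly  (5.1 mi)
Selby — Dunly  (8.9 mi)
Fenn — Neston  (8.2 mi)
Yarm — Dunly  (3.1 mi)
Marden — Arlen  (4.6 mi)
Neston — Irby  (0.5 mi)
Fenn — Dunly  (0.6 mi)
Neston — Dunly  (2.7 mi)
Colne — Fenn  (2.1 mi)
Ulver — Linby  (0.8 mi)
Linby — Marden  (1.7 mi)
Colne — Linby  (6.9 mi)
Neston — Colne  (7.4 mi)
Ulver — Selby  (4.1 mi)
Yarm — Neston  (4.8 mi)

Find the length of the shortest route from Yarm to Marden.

Shortest distances from Yarm:
Yarm: 0
Dunly: 3.1  (via Yarm)
Fenn: 3.7  (via Dunly)
Neston: 4.8  (via Yarm)
Irby: 5.3  (via Neston)
Colne: 5.8  (via Fenn)
Ulver: 6.5  (via Fenn)
Linby: 7.3  (via Ulver)
Marden: 9  (via Linby)
Shortest route: Yarm → Dunly → Fenn → Ulver → Linby → Marden = 9 mi.

9 mi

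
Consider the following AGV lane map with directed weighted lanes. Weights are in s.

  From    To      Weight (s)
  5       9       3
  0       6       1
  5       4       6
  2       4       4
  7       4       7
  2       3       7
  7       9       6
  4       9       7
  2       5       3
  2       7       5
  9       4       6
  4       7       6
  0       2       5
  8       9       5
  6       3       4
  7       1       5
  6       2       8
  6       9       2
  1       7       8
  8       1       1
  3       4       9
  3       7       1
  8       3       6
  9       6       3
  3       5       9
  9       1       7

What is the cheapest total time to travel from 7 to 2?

17 s

Running Dijkstra from 7:
7: 0
1: 5  (via 7)
9: 6  (via 7)
4: 7  (via 7)
6: 9  (via 9)
3: 13  (via 6)
2: 17  (via 6)
Shortest route: 7–9–6–2 = 17 s.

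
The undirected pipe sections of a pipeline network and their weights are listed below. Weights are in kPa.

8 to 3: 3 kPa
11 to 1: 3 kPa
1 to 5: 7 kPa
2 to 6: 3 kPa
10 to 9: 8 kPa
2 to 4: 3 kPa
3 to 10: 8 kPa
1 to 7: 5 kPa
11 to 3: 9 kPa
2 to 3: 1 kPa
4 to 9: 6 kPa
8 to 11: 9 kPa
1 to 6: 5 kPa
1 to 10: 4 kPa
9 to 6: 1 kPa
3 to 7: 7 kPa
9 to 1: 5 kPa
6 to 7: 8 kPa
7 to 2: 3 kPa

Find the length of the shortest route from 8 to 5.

Running Dijkstra from 8:
8: 0
3: 3  (via 8)
2: 4  (via 3)
4: 7  (via 2)
6: 7  (via 2)
7: 7  (via 2)
9: 8  (via 6)
11: 9  (via 8)
10: 11  (via 3)
1: 12  (via 6)
5: 19  (via 1)
Shortest route: 8–3–2–6–1–5 = 19 kPa.

19 kPa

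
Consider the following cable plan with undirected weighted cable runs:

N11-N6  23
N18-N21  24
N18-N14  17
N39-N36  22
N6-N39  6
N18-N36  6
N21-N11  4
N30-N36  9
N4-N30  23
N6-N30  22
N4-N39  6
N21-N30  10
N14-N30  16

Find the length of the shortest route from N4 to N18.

Compare a few routes:
N4–N39–N36–N18: 6+22+6 = 34
N4–N30–N14–N18: 23+16+17 = 56
N4–N30–N36–N18: 23+9+6 = 38
N4–N39–N6–N30–N36–N18: 6+6+22+9+6 = 49
Cheapest is N4–N39–N36–N18 at 34.

34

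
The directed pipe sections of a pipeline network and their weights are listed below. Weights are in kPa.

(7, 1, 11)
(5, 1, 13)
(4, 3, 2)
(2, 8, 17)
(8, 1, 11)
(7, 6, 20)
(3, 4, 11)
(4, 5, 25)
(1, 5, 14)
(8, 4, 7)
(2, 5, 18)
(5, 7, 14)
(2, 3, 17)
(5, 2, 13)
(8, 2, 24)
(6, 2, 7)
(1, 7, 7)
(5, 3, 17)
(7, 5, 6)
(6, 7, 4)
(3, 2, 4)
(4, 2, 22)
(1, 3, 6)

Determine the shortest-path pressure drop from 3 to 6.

Enumerating some paths:
3 - 2 - 5 - 1 - 7 - 6: 4+18+13+7+20 = 62
3 - 2 - 8 - 1 - 7 - 6: 4+17+11+7+20 = 59
3 - 2 - 5 - 7 - 6: 4+18+14+20 = 56
Cheapest is 3 - 2 - 5 - 7 - 6 at 56 kPa.

56 kPa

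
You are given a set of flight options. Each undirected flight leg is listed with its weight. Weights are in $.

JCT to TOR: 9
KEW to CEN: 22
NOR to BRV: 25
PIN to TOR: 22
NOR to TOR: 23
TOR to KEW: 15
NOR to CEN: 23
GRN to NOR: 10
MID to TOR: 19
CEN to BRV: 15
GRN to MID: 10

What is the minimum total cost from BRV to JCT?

Running Dijkstra from BRV:
BRV: 0
CEN: 15  (via BRV)
NOR: 25  (via BRV)
GRN: 35  (via NOR)
KEW: 37  (via CEN)
MID: 45  (via GRN)
TOR: 48  (via NOR)
JCT: 57  (via TOR)
Shortest route: BRV–NOR–TOR–JCT = $57.

$57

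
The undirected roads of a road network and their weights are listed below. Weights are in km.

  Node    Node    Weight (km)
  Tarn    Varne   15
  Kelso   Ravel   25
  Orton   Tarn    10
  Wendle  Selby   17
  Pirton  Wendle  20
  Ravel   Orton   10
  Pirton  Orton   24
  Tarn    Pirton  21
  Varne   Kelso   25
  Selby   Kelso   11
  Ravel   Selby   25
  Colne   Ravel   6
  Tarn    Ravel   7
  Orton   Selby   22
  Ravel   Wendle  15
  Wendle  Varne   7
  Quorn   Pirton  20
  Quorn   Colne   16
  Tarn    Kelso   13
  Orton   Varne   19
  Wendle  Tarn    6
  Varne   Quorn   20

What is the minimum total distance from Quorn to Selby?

44 km

Running Dijkstra from Quorn:
Quorn: 0
Colne: 16  (via Quorn)
Varne: 20  (via Quorn)
Pirton: 20  (via Quorn)
Ravel: 22  (via Colne)
Wendle: 27  (via Varne)
Tarn: 29  (via Ravel)
Orton: 32  (via Ravel)
Kelso: 42  (via Tarn)
Selby: 44  (via Wendle)
Shortest route: Quorn → Varne → Wendle → Selby = 44 km.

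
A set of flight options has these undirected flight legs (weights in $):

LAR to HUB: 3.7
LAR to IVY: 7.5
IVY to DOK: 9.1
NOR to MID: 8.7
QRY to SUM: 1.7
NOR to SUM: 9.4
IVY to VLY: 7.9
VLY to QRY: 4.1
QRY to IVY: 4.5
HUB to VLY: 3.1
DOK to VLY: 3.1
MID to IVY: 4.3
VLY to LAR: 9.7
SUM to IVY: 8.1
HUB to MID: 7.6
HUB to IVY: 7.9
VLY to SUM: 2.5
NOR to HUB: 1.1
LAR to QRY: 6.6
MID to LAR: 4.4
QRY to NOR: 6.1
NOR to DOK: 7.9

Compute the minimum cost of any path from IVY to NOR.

Settle nodes by increasing distance from IVY:
IVY: 0
MID: 4.3  (via IVY)
QRY: 4.5  (via IVY)
SUM: 6.2  (via QRY)
LAR: 7.5  (via IVY)
VLY: 7.9  (via IVY)
HUB: 7.9  (via IVY)
NOR: 9  (via HUB)
Shortest route: IVY–HUB–NOR = $9.

$9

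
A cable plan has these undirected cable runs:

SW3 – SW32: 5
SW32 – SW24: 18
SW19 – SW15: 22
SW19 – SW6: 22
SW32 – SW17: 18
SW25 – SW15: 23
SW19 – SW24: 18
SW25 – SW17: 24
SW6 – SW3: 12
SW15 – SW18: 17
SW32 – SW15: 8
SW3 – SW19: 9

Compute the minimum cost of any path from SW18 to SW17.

43

Shortest distances from SW18:
SW18: 0
SW15: 17  (via SW18)
SW32: 25  (via SW15)
SW3: 30  (via SW32)
SW19: 39  (via SW15)
SW25: 40  (via SW15)
SW6: 42  (via SW3)
SW24: 43  (via SW32)
SW17: 43  (via SW32)
Shortest route: SW18–SW15–SW32–SW17 = 43.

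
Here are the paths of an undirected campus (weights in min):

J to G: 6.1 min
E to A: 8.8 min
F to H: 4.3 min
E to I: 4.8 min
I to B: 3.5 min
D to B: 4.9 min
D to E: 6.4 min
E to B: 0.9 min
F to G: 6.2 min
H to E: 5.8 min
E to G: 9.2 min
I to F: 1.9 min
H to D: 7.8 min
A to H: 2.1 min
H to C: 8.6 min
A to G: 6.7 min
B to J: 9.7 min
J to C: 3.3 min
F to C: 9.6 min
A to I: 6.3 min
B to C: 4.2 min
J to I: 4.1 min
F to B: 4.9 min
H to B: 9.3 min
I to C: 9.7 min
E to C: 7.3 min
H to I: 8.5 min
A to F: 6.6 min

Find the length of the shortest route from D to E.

Shortest distances from D:
D: 0
B: 4.9  (via D)
E: 5.8  (via B)
Shortest route: D → B → E = 5.8 min.

5.8 min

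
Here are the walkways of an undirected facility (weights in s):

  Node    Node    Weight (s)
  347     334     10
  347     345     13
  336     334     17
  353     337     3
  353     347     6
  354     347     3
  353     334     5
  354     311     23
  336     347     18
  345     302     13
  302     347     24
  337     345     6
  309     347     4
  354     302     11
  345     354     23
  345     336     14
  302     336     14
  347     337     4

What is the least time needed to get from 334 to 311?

36 s

Enumerating some paths:
334–353–347–354–311: 5+6+3+23 = 37
334–353–337–345–347–354–311: 5+3+6+13+3+23 = 53
334–353–337–347–354–311: 5+3+4+3+23 = 38
334–347–354–311: 10+3+23 = 36
The minimum is 36 s via 334–347–354–311.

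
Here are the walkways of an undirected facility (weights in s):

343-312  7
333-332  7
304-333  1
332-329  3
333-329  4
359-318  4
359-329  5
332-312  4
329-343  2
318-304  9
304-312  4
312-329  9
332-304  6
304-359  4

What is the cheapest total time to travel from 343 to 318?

11 s

Shortest distances from 343:
343: 0
329: 2  (via 343)
332: 5  (via 329)
333: 6  (via 329)
304: 7  (via 333)
359: 7  (via 329)
312: 7  (via 343)
318: 11  (via 359)
Shortest route: 343–329–359–318 = 11 s.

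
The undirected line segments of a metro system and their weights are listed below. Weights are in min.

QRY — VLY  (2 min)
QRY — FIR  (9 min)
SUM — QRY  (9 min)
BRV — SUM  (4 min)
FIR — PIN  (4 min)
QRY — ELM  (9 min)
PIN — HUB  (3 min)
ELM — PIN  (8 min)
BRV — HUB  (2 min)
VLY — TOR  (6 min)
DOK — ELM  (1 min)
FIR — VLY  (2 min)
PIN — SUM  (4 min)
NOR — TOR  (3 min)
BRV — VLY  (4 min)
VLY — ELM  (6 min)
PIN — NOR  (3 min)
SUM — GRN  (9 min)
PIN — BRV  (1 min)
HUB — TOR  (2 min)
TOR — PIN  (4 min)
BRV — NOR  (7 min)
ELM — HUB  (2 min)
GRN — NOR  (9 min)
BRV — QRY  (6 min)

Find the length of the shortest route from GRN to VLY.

Settle nodes by increasing distance from GRN:
GRN: 0
NOR: 9  (via GRN)
SUM: 9  (via GRN)
TOR: 12  (via NOR)
PIN: 12  (via NOR)
BRV: 13  (via SUM)
HUB: 14  (via TOR)
ELM: 16  (via HUB)
FIR: 16  (via PIN)
VLY: 17  (via BRV)
Shortest route: GRN → SUM → BRV → VLY = 17 min.

17 min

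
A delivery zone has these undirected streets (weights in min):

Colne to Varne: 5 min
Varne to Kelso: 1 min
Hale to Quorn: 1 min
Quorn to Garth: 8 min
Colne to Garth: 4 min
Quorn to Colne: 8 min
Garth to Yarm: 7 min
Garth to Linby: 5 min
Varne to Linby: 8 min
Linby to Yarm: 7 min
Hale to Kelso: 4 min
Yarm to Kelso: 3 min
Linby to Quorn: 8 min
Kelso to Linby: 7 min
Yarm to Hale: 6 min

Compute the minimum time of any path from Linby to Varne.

8 min

Enumerating some paths:
Linby → Varne: 8 = 8
Linby → Quorn → Hale → Kelso → Varne: 8+1+4+1 = 14
Linby → Yarm → Kelso → Varne: 7+3+1 = 11
The minimum is 8 min via Linby → Varne.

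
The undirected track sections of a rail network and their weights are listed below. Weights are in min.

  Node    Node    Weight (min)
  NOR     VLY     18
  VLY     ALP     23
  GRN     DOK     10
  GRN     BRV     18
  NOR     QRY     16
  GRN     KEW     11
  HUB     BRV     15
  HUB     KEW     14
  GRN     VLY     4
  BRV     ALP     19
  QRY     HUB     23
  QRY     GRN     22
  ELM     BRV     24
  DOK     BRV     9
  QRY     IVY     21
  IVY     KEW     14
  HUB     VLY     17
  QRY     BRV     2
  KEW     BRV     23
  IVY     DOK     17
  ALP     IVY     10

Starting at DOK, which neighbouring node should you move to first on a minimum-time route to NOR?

Enumerating some paths:
DOK–GRN–BRV–QRY–NOR: 10+18+2+16 = 46
DOK–BRV–QRY–NOR: 9+2+16 = 27
DOK–GRN–VLY–NOR: 10+4+18 = 32
DOK–GRN–QRY–NOR: 10+22+16 = 48
The minimum is 27 min via DOK–BRV–QRY–NOR.
So from DOK the first move is to BRV.

BRV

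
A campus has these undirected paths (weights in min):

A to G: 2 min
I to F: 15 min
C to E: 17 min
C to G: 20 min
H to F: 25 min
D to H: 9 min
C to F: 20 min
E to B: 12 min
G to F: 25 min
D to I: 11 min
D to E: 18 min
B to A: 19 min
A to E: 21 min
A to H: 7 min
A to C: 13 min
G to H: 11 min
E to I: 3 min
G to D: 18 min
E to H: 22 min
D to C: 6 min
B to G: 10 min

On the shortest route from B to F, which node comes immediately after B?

E

Candidate routes:
B - G - A - C - F: 10+2+13+20 = 45
B - E - I - F: 12+3+15 = 30
B - G - F: 10+25 = 35
B - G - A - H - F: 10+2+7+25 = 44
The minimum is 30 min via B - E - I - F.
So from B the first move is to E.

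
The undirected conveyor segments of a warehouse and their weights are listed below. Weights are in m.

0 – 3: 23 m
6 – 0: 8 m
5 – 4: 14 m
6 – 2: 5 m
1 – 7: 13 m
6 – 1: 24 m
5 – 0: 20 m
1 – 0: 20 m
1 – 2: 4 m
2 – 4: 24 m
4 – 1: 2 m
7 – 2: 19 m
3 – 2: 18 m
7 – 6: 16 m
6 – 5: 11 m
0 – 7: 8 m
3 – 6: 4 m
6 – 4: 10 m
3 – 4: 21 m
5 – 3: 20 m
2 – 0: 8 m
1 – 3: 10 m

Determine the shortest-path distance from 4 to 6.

10 m

Enumerating some paths:
4–6: 10 = 10
4–1–2–0–6: 2+4+8+8 = 22
4–1–2–6: 2+4+5 = 11
4–1–3–6: 2+10+4 = 16
Cheapest is 4–6 at 10 m.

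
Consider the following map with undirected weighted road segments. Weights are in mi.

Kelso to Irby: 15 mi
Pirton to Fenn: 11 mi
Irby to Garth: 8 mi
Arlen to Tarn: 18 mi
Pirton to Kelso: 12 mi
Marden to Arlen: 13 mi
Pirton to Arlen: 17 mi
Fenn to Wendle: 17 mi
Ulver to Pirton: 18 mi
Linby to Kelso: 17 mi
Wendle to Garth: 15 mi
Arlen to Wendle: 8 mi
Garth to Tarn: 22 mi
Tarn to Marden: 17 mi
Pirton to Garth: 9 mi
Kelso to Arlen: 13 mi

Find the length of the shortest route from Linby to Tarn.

Enumerating some paths:
Linby - Kelso - Arlen - Marden - Tarn: 17+13+13+17 = 60
Linby - Kelso - Arlen - Tarn: 17+13+18 = 48
Linby - Kelso - Pirton - Garth - Tarn: 17+12+9+22 = 60
Cheapest is Linby - Kelso - Arlen - Tarn at 48 mi.

48 mi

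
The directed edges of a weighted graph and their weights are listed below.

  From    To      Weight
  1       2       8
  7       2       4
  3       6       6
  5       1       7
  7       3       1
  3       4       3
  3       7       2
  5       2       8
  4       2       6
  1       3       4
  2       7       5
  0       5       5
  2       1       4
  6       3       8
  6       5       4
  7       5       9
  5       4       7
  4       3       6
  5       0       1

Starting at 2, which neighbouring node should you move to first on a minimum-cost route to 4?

7

Enumerating some paths:
2 → 7 → 3 → 4: 5+1+3 = 9
2 → 1 → 3 → 4: 4+4+3 = 11
The minimum is 9 via 2 → 7 → 3 → 4.
So from 2 the first move is to 7.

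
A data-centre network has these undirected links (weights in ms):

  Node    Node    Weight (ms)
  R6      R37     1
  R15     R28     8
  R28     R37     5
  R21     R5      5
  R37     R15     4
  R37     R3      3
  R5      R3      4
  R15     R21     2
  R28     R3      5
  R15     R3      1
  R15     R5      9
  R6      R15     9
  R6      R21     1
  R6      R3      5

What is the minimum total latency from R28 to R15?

Enumerating some paths:
R28 → R15: 8 = 8
R28 → R3 → R15: 5+1 = 6
The minimum is 6 ms via R28 → R3 → R15.

6 ms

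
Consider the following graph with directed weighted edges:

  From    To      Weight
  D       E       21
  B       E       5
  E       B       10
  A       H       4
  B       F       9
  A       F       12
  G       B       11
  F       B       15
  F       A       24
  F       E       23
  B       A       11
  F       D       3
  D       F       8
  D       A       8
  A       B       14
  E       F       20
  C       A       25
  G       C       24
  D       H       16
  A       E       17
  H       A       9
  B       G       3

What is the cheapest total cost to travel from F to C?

Candidate routes:
F - B - G - C: 15+3+24 = 42
F - D - A - B - G - C: 3+8+14+3+24 = 52
F - D - E - B - G - C: 3+21+10+3+24 = 61
F - E - B - G - C: 23+10+3+24 = 60
The minimum is 42 via F - B - G - C.

42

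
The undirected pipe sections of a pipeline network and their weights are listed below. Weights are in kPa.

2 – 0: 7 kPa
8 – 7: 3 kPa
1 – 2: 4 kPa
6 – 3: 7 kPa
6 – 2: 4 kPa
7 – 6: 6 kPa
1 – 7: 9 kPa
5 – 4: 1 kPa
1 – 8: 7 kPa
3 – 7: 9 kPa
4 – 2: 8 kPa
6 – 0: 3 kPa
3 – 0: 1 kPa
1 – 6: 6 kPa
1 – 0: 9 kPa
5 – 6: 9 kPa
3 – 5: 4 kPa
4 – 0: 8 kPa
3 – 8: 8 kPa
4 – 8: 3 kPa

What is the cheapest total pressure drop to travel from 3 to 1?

Settle nodes by increasing distance from 3:
3: 0
0: 1  (via 3)
5: 4  (via 3)
6: 4  (via 0)
4: 5  (via 5)
2: 8  (via 0)
8: 8  (via 3)
7: 9  (via 3)
1: 10  (via 0)
Shortest route: 3 → 0 → 1 = 10 kPa.

10 kPa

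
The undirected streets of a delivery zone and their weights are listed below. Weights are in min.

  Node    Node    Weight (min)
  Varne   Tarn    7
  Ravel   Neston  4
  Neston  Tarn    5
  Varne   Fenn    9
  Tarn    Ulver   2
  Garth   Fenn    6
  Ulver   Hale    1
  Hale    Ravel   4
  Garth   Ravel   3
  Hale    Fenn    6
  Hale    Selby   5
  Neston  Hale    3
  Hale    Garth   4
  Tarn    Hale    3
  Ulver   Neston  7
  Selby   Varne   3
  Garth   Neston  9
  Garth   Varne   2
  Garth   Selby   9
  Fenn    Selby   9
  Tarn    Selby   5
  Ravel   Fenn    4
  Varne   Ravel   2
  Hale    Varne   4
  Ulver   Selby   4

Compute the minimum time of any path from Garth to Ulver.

5 min

Settle nodes by increasing distance from Garth:
Garth: 0
Varne: 2  (via Garth)
Ravel: 3  (via Garth)
Hale: 4  (via Garth)
Selby: 5  (via Varne)
Ulver: 5  (via Hale)
Shortest route: Garth–Hale–Ulver = 5 min.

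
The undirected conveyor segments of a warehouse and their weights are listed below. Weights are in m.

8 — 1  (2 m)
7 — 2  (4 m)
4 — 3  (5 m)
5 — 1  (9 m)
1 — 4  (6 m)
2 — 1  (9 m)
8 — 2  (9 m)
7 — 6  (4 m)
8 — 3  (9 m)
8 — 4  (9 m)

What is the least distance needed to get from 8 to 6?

17 m

Settle nodes by increasing distance from 8:
8: 0
1: 2  (via 8)
4: 8  (via 1)
2: 9  (via 8)
3: 9  (via 8)
5: 11  (via 1)
7: 13  (via 2)
6: 17  (via 7)
Shortest route: 8–2–7–6 = 17 m.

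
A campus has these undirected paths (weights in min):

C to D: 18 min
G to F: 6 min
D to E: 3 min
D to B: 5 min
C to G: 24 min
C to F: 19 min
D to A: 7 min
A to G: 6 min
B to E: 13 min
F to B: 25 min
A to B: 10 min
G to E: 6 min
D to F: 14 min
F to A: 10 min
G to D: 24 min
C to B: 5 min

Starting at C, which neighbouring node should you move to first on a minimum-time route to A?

B

Enumerating some paths:
C → D → A: 18+7 = 25
C → B → A: 5+10 = 15
C → B → D → A: 5+5+7 = 17
The minimum is 15 min via C → B → A.
So from C the first move is to B.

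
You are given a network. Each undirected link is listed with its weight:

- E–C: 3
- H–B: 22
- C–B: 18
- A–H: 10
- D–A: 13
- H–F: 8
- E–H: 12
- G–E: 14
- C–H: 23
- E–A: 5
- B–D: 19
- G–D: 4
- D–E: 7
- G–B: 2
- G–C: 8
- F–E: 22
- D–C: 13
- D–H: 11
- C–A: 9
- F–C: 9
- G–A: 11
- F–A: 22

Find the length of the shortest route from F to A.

17

Settle nodes by increasing distance from F:
F: 0
H: 8  (via F)
C: 9  (via F)
E: 12  (via C)
A: 17  (via E)
Shortest route: F → C → E → A = 17.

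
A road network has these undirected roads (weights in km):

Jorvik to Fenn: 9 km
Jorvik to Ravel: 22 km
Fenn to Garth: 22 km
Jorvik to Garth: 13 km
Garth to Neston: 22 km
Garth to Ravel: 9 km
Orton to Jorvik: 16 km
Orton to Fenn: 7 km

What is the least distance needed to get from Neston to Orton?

Compare a few routes:
Neston → Garth → Ravel → Jorvik → Fenn → Orton: 22+9+22+9+7 = 69
Neston → Garth → Jorvik → Orton: 22+13+16 = 51
Neston → Garth → Ravel → Jorvik → Orton: 22+9+22+16 = 69
The minimum is 51 km via Neston → Garth → Jorvik → Orton.

51 km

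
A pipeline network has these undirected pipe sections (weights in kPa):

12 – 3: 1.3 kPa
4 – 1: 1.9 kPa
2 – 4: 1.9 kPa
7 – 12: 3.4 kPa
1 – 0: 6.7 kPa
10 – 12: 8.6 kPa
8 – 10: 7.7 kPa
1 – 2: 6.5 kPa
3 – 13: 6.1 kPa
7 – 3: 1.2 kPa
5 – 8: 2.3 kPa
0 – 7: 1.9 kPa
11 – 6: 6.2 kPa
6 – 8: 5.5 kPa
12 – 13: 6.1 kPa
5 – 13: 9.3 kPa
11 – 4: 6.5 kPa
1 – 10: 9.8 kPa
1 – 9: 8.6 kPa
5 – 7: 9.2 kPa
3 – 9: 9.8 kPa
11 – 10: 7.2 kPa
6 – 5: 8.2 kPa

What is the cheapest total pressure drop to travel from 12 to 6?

Candidate routes:
12 → 3 → 7 → 5 → 8 → 6: 1.3+1.2+9.2+2.3+5.5 = 19.5
12 → 3 → 7 → 5 → 6: 1.3+1.2+9.2+8.2 = 19.9
Cheapest is 12 → 3 → 7 → 5 → 8 → 6 at 19.5 kPa.

19.5 kPa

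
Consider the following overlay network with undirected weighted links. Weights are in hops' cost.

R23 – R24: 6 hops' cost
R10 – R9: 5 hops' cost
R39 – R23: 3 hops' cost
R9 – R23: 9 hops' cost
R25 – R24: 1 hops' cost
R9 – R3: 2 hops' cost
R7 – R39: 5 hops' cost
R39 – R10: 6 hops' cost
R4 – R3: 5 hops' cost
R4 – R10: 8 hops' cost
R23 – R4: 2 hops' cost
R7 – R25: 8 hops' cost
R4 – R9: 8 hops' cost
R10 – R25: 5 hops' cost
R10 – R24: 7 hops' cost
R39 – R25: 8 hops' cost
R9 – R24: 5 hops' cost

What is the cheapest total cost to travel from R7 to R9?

Enumerating some paths:
R7–R39–R10–R9: 5+6+5 = 16
R7–R39–R23–R9: 5+3+9 = 17
R7–R25–R24–R9: 8+1+5 = 14
The minimum is 14 hops' cost via R7–R25–R24–R9.

14 hops' cost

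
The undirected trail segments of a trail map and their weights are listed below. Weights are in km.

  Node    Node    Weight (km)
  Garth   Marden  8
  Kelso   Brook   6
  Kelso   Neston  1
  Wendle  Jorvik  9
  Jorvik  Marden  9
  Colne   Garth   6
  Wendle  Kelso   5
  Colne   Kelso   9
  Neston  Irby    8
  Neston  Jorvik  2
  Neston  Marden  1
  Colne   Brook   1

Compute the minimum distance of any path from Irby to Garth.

17 km

Settle nodes by increasing distance from Irby:
Irby: 0
Neston: 8  (via Irby)
Kelso: 9  (via Neston)
Marden: 9  (via Neston)
Jorvik: 10  (via Neston)
Wendle: 14  (via Kelso)
Brook: 15  (via Kelso)
Colne: 16  (via Brook)
Garth: 17  (via Marden)
Shortest route: Irby–Neston–Marden–Garth = 17 km.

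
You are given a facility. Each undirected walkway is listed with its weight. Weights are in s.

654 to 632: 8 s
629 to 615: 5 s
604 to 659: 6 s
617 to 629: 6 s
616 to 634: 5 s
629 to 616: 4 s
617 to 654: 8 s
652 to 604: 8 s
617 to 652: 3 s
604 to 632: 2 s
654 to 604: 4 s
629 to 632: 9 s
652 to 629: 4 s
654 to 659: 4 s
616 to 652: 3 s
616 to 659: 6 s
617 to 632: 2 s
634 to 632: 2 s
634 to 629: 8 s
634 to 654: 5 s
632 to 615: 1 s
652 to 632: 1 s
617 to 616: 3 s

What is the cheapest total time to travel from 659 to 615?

9 s

Compare a few routes:
659 → 616 → 652 → 632 → 615: 6+3+1+1 = 11
659 → 604 → 632 → 615: 6+2+1 = 9
659 → 654 → 604 → 632 → 615: 4+4+2+1 = 11
The minimum is 9 s via 659 → 604 → 632 → 615.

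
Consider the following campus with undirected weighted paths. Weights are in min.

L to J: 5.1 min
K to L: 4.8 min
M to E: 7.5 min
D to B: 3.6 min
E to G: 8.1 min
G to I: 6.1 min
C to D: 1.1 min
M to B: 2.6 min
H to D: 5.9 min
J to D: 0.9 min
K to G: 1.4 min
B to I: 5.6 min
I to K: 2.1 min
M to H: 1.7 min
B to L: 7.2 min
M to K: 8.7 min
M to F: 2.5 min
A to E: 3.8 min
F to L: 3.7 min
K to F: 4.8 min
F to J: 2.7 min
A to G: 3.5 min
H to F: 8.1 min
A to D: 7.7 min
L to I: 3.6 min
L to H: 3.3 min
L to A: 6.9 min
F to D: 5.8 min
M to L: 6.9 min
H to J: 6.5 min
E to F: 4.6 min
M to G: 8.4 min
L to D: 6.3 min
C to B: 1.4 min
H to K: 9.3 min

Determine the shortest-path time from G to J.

8.9 min

Shortest distances from G:
G: 0
K: 1.4  (via G)
A: 3.5  (via G)
I: 3.5  (via K)
F: 6.2  (via K)
L: 6.2  (via K)
E: 7.3  (via A)
M: 8.4  (via G)
J: 8.9  (via F)
Shortest route: G–K–F–J = 8.9 min.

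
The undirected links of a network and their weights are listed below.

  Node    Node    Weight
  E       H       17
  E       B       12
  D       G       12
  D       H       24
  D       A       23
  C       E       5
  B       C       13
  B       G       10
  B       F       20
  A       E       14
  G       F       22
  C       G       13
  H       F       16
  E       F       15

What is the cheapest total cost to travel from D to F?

Compare a few routes:
D–G–B–F: 12+10+20 = 42
D–H–F: 24+16 = 40
D–G–F: 12+22 = 34
Cheapest is D–G–F at 34.

34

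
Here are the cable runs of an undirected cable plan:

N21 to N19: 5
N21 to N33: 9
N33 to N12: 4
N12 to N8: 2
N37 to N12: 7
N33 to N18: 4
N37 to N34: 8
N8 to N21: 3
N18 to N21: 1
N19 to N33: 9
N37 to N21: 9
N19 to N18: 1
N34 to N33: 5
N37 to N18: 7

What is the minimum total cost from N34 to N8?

11

Shortest distances from N34:
N34: 0
N33: 5  (via N34)
N37: 8  (via N34)
N12: 9  (via N33)
N18: 9  (via N33)
N19: 10  (via N18)
N21: 10  (via N18)
N8: 11  (via N12)
Shortest route: N34–N33–N12–N8 = 11.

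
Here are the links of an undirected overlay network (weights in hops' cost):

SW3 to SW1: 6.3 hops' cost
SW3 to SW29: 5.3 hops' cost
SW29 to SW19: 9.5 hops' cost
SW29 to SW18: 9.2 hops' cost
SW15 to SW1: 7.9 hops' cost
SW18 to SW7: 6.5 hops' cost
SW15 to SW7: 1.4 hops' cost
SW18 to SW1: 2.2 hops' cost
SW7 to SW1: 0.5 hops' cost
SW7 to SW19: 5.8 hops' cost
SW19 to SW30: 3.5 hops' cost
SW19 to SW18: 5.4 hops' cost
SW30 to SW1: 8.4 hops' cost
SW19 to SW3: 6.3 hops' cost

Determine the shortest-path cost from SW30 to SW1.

8.4 hops' cost

Running Dijkstra from SW30:
SW30: 0
SW19: 3.5  (via SW30)
SW1: 8.4  (via SW30)
Shortest route: SW30–SW1 = 8.4 hops' cost.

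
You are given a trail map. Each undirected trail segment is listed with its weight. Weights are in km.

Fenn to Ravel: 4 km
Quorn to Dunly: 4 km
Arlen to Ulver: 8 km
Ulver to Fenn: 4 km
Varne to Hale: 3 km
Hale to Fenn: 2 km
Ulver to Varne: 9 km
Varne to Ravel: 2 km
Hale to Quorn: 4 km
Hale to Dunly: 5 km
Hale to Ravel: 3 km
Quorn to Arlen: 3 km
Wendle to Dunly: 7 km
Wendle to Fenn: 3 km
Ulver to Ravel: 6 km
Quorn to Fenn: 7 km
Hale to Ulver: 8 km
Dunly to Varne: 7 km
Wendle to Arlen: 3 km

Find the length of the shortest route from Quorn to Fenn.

6 km

Candidate routes:
Quorn - Arlen - Wendle - Fenn: 3+3+3 = 9
Quorn - Fenn: 7 = 7
Quorn - Hale - Fenn: 4+2 = 6
The minimum is 6 km via Quorn - Hale - Fenn.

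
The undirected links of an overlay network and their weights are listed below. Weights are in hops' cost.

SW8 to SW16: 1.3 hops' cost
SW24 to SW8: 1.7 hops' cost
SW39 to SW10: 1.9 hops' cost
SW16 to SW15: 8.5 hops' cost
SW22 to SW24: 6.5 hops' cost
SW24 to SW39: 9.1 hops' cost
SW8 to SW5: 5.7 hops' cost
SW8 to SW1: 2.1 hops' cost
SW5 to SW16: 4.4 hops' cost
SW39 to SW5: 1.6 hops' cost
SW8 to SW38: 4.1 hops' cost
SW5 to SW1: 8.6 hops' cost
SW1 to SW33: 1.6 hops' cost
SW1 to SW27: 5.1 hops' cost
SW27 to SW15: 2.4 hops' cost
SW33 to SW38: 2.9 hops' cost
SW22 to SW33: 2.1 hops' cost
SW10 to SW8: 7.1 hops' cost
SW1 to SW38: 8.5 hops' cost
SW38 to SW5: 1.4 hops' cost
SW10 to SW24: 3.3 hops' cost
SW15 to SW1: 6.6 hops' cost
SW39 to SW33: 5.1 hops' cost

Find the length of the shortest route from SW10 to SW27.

12.2 hops' cost

Candidate routes:
SW10 - SW24 - SW8 - SW1 - SW27: 3.3+1.7+2.1+5.1 = 12.2
SW10 - SW39 - SW33 - SW1 - SW27: 1.9+5.1+1.6+5.1 = 13.7
The minimum is 12.2 hops' cost via SW10 - SW24 - SW8 - SW1 - SW27.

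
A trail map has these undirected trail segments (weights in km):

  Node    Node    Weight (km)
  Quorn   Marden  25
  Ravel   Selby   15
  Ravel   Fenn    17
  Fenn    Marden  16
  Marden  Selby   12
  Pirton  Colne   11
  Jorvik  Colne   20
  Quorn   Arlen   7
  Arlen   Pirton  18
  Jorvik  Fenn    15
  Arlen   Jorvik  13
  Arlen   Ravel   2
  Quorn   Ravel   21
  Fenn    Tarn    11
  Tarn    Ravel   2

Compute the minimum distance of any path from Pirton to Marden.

Running Dijkstra from Pirton:
Pirton: 0
Colne: 11  (via Pirton)
Arlen: 18  (via Pirton)
Ravel: 20  (via Arlen)
Tarn: 22  (via Ravel)
Quorn: 25  (via Arlen)
Jorvik: 31  (via Colne)
Fenn: 33  (via Tarn)
Selby: 35  (via Ravel)
Marden: 47  (via Selby)
Shortest route: Pirton → Arlen → Ravel → Selby → Marden = 47 km.

47 km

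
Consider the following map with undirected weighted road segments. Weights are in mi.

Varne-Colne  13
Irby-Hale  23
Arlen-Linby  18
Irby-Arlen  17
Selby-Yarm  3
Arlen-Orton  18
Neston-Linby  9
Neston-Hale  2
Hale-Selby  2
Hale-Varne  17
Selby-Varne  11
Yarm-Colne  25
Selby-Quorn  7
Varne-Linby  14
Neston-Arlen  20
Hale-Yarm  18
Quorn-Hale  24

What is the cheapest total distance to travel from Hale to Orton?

Enumerating some paths:
Hale - Neston - Linby - Arlen - Orton: 2+9+18+18 = 47
Hale - Irby - Arlen - Orton: 23+17+18 = 58
Hale - Neston - Arlen - Orton: 2+20+18 = 40
Hale - Selby - Varne - Linby - Arlen - Orton: 2+11+14+18+18 = 63
Cheapest is Hale - Neston - Arlen - Orton at 40 mi.

40 mi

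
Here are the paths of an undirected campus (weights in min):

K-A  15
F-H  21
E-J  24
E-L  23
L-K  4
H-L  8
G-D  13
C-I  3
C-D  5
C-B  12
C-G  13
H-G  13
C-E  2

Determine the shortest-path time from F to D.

Enumerating some paths:
F–H–G–C–D: 21+13+13+5 = 52
F–H–G–D: 21+13+13 = 47
The minimum is 47 min via F–H–G–D.

47 min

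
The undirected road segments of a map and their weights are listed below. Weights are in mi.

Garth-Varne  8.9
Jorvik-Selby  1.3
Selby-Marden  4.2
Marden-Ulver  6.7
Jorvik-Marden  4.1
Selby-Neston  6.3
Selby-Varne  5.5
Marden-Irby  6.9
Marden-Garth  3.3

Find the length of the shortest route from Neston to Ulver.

Candidate routes:
Neston → Selby → Jorvik → Marden → Ulver: 6.3+1.3+4.1+6.7 = 18.4
Neston → Selby → Marden → Ulver: 6.3+4.2+6.7 = 17.2
The minimum is 17.2 mi via Neston → Selby → Marden → Ulver.

17.2 mi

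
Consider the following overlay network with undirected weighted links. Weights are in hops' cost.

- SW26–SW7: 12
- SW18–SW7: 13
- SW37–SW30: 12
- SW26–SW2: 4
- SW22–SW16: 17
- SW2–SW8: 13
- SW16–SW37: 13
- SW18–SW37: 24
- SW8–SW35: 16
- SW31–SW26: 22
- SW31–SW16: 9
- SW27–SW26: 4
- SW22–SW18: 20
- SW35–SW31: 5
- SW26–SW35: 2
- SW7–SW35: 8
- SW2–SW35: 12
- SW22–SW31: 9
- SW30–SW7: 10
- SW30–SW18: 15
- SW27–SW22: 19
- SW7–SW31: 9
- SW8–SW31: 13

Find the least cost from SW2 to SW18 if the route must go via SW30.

Shortest SW2→SW30: SW2–SW26–SW35–SW7–SW30 = 24
Shortest SW30→SW18: SW30–SW18 = 15
Total via SW30: 24 + 15 = 39 hops' cost.

39 hops' cost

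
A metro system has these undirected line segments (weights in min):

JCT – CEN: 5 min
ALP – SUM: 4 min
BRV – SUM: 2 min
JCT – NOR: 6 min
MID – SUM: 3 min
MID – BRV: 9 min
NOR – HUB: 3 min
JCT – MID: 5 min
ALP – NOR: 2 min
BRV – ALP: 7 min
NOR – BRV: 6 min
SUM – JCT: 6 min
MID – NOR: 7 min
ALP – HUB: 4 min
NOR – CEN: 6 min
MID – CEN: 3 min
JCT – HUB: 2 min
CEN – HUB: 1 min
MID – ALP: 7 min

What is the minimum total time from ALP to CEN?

Compare a few routes:
ALP–NOR–CEN: 2+6 = 8
ALP–NOR–HUB–CEN: 2+3+1 = 6
ALP–HUB–CEN: 4+1 = 5
The minimum is 5 min via ALP–HUB–CEN.

5 min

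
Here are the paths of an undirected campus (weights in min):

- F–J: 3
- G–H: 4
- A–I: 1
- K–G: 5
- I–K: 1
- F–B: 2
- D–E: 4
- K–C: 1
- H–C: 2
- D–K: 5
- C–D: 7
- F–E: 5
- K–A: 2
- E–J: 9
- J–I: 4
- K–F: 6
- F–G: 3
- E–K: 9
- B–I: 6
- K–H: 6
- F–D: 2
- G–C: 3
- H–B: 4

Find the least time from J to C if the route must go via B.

Shortest J→B: J–F–B = 5
Best B to C: B–H–C costing 6
Total via B: 5 + 6 = 11 min.

11 min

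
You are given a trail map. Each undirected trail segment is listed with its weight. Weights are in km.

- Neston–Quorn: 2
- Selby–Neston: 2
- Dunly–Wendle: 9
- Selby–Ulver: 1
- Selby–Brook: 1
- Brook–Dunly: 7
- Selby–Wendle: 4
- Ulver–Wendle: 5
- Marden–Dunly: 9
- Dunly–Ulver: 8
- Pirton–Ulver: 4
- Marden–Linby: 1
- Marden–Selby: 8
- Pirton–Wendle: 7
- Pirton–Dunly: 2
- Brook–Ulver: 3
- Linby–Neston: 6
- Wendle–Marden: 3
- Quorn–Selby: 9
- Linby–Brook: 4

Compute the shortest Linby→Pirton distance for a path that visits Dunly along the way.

Shortest Linby→Dunly: Linby–Marden–Dunly = 10
Shortest Dunly→Pirton: Dunly–Pirton = 2
Total via Dunly: 10 + 2 = 12 km.

12 km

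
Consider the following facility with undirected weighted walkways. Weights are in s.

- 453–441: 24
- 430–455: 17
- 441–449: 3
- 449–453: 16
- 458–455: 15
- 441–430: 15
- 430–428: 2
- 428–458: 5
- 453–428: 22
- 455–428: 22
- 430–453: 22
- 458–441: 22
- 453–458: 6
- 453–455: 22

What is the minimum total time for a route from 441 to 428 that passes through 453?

Best 441 to 453: 441 → 449 → 453 costing 19
Best 453 to 428: 453 → 458 → 428 costing 11
Total via 453: 19 + 11 = 30 s.

30 s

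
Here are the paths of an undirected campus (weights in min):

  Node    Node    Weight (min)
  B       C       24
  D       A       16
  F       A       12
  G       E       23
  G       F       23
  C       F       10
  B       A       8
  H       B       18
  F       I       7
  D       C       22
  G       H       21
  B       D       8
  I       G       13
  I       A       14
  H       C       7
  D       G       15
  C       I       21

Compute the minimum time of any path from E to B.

46 min

Settle nodes by increasing distance from E:
E: 0
G: 23  (via E)
I: 36  (via G)
D: 38  (via G)
F: 43  (via I)
H: 44  (via G)
B: 46  (via D)
Shortest route: E → G → D → B = 46 min.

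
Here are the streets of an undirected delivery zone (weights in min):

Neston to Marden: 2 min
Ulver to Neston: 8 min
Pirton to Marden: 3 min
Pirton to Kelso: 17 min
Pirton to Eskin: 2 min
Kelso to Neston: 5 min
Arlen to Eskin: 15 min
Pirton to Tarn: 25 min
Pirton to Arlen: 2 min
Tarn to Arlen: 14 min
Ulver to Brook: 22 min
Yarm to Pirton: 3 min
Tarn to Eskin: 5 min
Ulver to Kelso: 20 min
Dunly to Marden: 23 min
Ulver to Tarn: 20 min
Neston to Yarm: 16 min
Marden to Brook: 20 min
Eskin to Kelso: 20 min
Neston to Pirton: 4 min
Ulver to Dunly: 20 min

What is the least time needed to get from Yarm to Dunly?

29 min

Candidate routes:
Yarm - Pirton - Neston - Marden - Dunly: 3+4+2+23 = 32
Yarm - Pirton - Marden - Dunly: 3+3+23 = 29
Yarm - Pirton - Neston - Ulver - Dunly: 3+4+8+20 = 35
The minimum is 29 min via Yarm - Pirton - Marden - Dunly.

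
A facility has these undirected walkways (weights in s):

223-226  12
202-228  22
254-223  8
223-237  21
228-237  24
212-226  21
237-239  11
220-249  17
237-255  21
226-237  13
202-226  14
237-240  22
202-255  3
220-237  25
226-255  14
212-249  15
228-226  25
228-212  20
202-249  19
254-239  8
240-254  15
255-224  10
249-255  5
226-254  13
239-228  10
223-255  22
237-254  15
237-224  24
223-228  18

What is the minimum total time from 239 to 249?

Running Dijkstra from 239:
239: 0
254: 8  (via 239)
228: 10  (via 239)
237: 11  (via 239)
223: 16  (via 254)
226: 21  (via 254)
240: 23  (via 254)
212: 30  (via 228)
255: 32  (via 237)
202: 32  (via 228)
224: 35  (via 237)
220: 36  (via 237)
249: 37  (via 255)
Shortest route: 239–237–255–249 = 37 s.

37 s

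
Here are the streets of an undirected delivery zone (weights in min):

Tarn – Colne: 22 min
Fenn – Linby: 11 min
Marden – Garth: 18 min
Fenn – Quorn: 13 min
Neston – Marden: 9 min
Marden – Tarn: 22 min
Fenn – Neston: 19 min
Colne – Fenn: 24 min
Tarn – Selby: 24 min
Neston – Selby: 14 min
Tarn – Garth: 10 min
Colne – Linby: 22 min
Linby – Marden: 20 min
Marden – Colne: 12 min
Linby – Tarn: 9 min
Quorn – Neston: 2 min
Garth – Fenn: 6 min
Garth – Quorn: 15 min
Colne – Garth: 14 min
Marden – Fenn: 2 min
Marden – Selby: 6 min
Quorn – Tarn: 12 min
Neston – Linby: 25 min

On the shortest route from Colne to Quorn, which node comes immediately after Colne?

Marden

Compare a few routes:
Colne - Marden - Fenn - Quorn: 12+2+13 = 27
Colne - Marden - Neston - Quorn: 12+9+2 = 23
Cheapest is Colne - Marden - Neston - Quorn at 23 min.
So from Colne the first move is to Marden.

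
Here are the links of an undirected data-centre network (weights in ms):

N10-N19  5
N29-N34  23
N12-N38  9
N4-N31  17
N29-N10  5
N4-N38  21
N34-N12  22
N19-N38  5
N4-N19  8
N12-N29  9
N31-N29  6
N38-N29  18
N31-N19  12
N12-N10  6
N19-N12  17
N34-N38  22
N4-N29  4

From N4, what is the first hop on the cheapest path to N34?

N29

Compare a few routes:
N4–N29–N34: 4+23 = 27
N4–N29–N12–N34: 4+9+22 = 35
N4–N19–N38–N34: 8+5+22 = 35
The minimum is 27 ms via N4–N29–N34.
So from N4 the first move is to N29.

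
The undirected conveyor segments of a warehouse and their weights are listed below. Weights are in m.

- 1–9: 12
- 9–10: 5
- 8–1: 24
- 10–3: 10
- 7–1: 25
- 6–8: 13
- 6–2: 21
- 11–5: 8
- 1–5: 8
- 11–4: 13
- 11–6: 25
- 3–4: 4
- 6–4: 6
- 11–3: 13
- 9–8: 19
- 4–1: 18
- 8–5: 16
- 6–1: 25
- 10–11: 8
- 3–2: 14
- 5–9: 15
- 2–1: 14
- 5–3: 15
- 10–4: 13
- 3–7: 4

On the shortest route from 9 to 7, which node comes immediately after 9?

10

Enumerating some paths:
9 → 10 → 3 → 7: 5+10+4 = 19
9 → 10 → 11 → 3 → 7: 5+8+13+4 = 30
9 → 10 → 11 → 4 → 3 → 7: 5+8+13+4+4 = 34
9 → 10 → 4 → 3 → 7: 5+13+4+4 = 26
Cheapest is 9 → 10 → 3 → 7 at 19 m.
So from 9 the first move is to 10.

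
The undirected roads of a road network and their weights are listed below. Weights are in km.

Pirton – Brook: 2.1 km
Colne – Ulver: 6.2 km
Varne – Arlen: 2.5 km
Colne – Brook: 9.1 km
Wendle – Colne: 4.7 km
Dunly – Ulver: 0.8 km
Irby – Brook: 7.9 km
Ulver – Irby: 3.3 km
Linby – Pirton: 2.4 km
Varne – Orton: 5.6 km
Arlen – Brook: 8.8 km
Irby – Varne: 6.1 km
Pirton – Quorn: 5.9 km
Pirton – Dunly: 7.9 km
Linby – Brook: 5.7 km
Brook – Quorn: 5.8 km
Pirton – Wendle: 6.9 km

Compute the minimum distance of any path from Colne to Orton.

21.2 km

Compare a few routes:
Colne - Brook - Irby - Varne - Orton: 9.1+7.9+6.1+5.6 = 28.7
Colne - Brook - Arlen - Varne - Orton: 9.1+8.8+2.5+5.6 = 26
Colne - Wendle - Pirton - Brook - Arlen - Varne - Orton: 4.7+6.9+2.1+8.8+2.5+5.6 = 30.6
Colne - Ulver - Irby - Varne - Orton: 6.2+3.3+6.1+5.6 = 21.2
The minimum is 21.2 km via Colne - Ulver - Irby - Varne - Orton.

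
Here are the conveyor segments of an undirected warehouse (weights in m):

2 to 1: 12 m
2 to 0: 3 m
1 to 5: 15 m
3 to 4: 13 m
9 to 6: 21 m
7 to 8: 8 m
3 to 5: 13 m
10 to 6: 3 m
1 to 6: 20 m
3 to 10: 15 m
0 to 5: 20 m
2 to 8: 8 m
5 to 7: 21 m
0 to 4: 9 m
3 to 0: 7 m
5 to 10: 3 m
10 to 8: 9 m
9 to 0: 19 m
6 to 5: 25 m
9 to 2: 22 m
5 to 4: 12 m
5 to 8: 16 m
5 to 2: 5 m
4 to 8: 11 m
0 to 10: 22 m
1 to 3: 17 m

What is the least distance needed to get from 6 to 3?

18 m

Enumerating some paths:
6–10–5–3: 3+3+13 = 19
6–10–5–2–0–3: 3+3+5+3+7 = 21
6–10–3: 3+15 = 18
Cheapest is 6–10–3 at 18 m.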